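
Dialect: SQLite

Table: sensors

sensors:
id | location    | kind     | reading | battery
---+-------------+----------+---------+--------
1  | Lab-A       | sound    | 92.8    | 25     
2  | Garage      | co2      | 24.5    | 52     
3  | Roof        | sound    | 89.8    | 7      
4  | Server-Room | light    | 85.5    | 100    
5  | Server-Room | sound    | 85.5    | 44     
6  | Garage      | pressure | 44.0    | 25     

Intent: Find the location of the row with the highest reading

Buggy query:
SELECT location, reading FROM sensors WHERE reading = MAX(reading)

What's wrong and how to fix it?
Bug: WHERE is evaluated per row; an aggregate over the whole table isn't defined there

Fix: Use a subquery: WHERE reading = (SELECT MAX(reading) FROM sensors)

Corrected query:
SELECT location, reading FROM sensors WHERE reading = (SELECT MAX(reading) FROM sensors)

Result:
location | reading
---------+--------
Lab-A    | 92.8   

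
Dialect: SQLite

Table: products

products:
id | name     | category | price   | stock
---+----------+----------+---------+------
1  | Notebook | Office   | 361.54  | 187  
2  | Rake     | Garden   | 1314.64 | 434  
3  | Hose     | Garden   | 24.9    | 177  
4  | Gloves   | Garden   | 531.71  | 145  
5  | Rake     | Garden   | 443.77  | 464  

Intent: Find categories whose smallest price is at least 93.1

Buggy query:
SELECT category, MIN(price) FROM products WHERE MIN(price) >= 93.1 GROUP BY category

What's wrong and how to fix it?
Bug: MIN() in WHERE is a misuse of aggregate

Fix: Replace WHERE with HAVING after the GROUP BY

Corrected query:
SELECT category, MIN(price) FROM products GROUP BY category HAVING MIN(price) >= 93.1

Result:
category | MIN(price)
---------+-----------
Office   | 361.54    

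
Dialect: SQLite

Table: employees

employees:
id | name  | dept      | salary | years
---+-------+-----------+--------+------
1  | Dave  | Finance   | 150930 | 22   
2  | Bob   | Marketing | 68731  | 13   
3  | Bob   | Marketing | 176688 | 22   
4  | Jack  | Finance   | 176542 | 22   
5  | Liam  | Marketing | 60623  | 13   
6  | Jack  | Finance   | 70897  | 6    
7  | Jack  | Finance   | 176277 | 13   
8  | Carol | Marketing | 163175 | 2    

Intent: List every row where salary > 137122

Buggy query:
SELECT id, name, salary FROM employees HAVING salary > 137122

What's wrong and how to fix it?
Bug: This is a non-aggregate query (no GROUP BY, no aggregates), so in SQLite the HAVING clause is invalid here; a row-level condition belongs in WHERE

Fix: Use WHERE for row-level filtering

Corrected query:
SELECT id, name, salary FROM employees WHERE salary > 137122

Result:
id | name  | salary
---+-------+-------
1  | Dave  | 150930
3  | Bob   | 176688
4  | Jack  | 176542
7  | Jack  | 176277
8  | Carol | 163175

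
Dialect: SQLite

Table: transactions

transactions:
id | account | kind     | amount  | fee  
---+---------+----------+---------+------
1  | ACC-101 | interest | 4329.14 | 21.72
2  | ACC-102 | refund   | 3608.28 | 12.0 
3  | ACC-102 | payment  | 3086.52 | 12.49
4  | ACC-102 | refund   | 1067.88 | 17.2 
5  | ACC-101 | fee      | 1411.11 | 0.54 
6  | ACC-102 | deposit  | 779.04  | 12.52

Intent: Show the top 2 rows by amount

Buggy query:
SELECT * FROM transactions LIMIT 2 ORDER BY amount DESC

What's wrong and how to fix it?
Bug: ORDER BY cannot follow LIMIT; LIMIT is the final clause

Fix: Sort with ORDER BY, then apply LIMIT

Corrected query:
SELECT * FROM transactions ORDER BY amount DESC LIMIT 2

Result:
id | account | kind     | amount  | fee  
---+---------+----------+---------+------
1  | ACC-101 | interest | 4329.14 | 21.72
2  | ACC-102 | refund   | 3608.28 | 12   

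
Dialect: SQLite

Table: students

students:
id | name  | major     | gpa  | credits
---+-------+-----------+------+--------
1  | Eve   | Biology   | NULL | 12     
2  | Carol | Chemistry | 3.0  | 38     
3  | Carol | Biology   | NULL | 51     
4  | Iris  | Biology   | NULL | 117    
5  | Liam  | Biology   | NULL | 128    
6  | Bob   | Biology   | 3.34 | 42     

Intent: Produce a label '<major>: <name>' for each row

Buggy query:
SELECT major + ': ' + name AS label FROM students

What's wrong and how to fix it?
Bug: SQLite uses || for string concatenation; + coerces text to numbers (yielding 0)

Fix: Replace + with || to concatenate text

Corrected query:
SELECT major || ': ' || name AS label FROM students

Result:
label           
----------------
Biology: Eve    
Chemistry: Carol
Biology: Carol  
Biology: Iris   
Biology: Liam   
Biology: Bob    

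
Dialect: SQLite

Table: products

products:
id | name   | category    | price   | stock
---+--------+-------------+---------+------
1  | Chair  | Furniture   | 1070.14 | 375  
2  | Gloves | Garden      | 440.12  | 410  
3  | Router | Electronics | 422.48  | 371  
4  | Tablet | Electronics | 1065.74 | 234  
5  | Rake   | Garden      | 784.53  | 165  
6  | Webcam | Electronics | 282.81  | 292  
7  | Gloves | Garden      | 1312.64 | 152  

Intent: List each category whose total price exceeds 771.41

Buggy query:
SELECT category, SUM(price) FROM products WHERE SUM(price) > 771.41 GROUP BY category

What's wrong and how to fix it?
Bug: SUM(price) is an aggregate, but WHERE filters rows before aggregation

Fix: Move the aggregate condition to a HAVING clause

Corrected query:
SELECT category, SUM(price) FROM products GROUP BY category HAVING SUM(price) > 771.41

Result:
category    | SUM(price)
------------+-----------
Electronics | 1771.03   
Furniture   | 1070.14   
Garden      | 2537.29   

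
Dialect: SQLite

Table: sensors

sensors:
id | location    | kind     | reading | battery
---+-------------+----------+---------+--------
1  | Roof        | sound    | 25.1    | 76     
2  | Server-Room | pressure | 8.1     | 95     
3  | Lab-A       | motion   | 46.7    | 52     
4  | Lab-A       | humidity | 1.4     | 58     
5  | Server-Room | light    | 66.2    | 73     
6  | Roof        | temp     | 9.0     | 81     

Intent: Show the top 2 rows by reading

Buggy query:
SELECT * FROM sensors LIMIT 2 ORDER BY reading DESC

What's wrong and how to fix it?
Bug: LIMIT must come after ORDER BY

Fix: Swap the clauses: ORDER BY first, then LIMIT

Corrected query:
SELECT * FROM sensors ORDER BY reading DESC LIMIT 2

Result:
id | location    | kind   | reading | battery
---+-------------+--------+---------+--------
5  | Server-Room | light  | 66.2    | 73     
3  | Lab-A       | motion | 46.7    | 52     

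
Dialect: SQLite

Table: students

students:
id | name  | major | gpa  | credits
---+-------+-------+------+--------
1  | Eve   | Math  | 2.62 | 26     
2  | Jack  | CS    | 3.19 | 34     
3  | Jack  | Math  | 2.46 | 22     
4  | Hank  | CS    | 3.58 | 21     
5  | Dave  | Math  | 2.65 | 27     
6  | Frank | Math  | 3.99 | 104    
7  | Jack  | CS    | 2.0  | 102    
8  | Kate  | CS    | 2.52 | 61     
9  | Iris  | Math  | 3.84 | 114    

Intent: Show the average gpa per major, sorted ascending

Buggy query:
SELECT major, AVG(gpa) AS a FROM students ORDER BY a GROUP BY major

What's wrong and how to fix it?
Bug: GROUP BY must precede ORDER BY

Fix: Move ORDER BY to the end, after GROUP BY

Corrected query:
SELECT major, AVG(gpa) AS a FROM students GROUP BY major ORDER BY a

Result:
major | a     
------+-------
CS    | 2.8225
Math  | 3.112 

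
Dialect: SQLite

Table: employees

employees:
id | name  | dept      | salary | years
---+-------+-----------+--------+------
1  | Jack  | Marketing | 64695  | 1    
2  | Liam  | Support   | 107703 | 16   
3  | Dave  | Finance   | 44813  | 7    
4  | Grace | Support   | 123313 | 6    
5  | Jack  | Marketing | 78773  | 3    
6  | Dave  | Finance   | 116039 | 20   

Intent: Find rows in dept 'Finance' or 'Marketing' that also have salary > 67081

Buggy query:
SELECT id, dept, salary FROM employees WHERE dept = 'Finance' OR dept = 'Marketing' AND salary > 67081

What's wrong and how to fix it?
Bug: Without parentheses, AND is evaluated before OR, so the salary filter only applies to the 'Marketing' branch

Fix: Add parentheses around the OR so the AND applies to both alternatives

Corrected query:
SELECT id, dept, salary FROM employees WHERE (dept = 'Finance' OR dept = 'Marketing') AND salary > 67081

Result:
id | dept      | salary
---+-----------+-------
5  | Marketing | 78773 
6  | Finance   | 116039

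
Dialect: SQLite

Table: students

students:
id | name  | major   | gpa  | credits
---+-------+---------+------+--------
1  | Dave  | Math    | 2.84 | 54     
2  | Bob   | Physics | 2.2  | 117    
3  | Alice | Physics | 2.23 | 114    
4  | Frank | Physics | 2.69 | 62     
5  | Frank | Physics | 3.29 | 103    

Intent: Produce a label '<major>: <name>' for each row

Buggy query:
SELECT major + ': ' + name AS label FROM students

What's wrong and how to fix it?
Bug: SQLite uses || for string concatenation; + coerces text to numbers (yielding 0)

Fix: Use the || operator for string concatenation

Corrected query:
SELECT major || ': ' || name AS label FROM students

Result:
label         
--------------
Math: Dave    
Physics: Bob  
Physics: Alice
Physics: Frank
Physics: Frank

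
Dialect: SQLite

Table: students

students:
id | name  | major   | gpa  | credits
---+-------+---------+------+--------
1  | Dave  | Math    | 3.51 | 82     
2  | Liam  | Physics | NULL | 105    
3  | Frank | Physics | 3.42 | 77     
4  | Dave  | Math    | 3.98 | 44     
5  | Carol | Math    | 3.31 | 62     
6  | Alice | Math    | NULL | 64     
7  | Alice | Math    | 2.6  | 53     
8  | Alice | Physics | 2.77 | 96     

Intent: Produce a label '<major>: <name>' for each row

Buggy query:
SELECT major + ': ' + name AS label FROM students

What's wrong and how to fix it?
Bug: SQLite uses || for string concatenation; + coerces text to numbers (yielding 0)

Fix: Replace + with || to concatenate text

Corrected query:
SELECT major || ': ' || name AS label FROM students

Result:
label         
--------------
Math: Dave    
Physics: Liam 
Physics: Frank
Math: Dave    
Math: Carol   
Math: Alice   
Math: Alice   
Physics: Alice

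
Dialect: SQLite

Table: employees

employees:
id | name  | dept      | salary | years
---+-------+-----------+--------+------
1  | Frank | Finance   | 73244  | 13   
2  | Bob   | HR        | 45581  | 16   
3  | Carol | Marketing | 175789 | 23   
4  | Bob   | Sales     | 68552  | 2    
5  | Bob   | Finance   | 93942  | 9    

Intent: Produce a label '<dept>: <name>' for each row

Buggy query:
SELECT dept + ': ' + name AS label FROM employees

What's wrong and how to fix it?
Bug: '+' is numeric addition; on text columns SQLite converts them to 0 instead of concatenating

Fix: Use the || operator for string concatenation

Corrected query:
SELECT dept || ': ' || name AS label FROM employees

Result:
label           
----------------
Finance: Frank  
HR: Bob         
Marketing: Carol
Sales: Bob      
Finance: Bob    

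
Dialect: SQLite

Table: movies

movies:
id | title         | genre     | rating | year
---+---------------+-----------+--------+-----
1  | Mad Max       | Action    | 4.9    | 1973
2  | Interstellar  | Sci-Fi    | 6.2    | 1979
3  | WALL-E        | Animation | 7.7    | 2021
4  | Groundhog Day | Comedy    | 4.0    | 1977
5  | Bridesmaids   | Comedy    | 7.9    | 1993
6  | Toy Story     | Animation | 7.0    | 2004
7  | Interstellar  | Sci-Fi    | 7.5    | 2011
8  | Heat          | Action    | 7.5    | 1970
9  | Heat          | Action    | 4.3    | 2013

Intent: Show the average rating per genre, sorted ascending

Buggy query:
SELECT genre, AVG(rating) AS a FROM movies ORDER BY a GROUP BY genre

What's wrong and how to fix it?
Bug: ORDER BY appears before GROUP BY; SQL clause order requires GROUP BY first

Fix: Move ORDER BY to the end, after GROUP BY

Corrected query:
SELECT genre, AVG(rating) AS a FROM movies GROUP BY genre ORDER BY a

Result:
genre     | a       
----------+---------
Action    | 5.566667
Comedy    | 5.95    
Sci-Fi    | 6.85    
Animation | 7.35    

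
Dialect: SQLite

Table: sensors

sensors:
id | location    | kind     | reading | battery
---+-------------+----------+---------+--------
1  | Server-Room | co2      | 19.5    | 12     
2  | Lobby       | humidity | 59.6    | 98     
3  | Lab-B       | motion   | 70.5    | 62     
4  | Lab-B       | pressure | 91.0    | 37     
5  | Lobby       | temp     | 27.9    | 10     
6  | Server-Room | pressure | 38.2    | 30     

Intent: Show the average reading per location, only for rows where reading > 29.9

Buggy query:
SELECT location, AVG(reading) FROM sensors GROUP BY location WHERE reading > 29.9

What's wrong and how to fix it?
Bug: Row-level WHERE must come before GROUP BY in the clause order

Fix: Move the WHERE clause before GROUP BY

Corrected query:
SELECT location, AVG(reading) FROM sensors WHERE reading > 29.9 GROUP BY location

Result:
location    | AVG(reading)
------------+-------------
Lab-B       | 80.75       
Lobby       | 59.6        
Server-Room | 38.2        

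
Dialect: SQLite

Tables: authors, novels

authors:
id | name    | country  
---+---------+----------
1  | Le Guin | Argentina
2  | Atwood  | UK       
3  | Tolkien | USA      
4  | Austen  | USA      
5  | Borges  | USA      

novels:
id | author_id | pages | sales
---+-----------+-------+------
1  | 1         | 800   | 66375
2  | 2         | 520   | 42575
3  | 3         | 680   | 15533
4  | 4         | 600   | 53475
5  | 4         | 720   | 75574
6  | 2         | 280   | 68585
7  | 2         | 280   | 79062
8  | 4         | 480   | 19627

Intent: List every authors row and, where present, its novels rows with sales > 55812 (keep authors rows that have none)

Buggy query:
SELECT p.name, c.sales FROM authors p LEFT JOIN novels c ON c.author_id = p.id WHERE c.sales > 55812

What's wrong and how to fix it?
Bug: A WHERE condition on the right-hand table after LEFT JOIN drops unmatched parents

Fix: Put 'c.sales > 55812' in the JOIN's ON clause instead of WHERE

Corrected query:
SELECT p.name, c.sales FROM authors p LEFT JOIN novels c ON c.author_id = p.id AND c.sales > 55812

Result:
name    | sales
--------+------
Le Guin | 66375
Atwood  | 68585
Atwood  | 79062
Tolkien | NULL 
Austen  | 75574
Borges  | NULL 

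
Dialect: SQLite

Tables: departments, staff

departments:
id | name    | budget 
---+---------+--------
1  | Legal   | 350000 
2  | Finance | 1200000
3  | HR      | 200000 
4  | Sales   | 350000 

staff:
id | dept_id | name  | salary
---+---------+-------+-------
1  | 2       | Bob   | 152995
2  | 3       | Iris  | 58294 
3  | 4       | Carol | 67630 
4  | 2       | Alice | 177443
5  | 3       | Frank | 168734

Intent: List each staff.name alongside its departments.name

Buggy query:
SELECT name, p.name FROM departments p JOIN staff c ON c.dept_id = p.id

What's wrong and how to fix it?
Bug: Both tables have a 'name' column; the unqualified reference is ambiguous

Fix: Prefix ambiguous columns with the table alias

Corrected query:
SELECT c.name, p.name FROM departments p JOIN staff c ON c.dept_id = p.id

Result:
name  | name   
------+--------
Bob   | Finance
Iris  | HR     
Carol | Sales  
Alice | Finance
Frank | HR     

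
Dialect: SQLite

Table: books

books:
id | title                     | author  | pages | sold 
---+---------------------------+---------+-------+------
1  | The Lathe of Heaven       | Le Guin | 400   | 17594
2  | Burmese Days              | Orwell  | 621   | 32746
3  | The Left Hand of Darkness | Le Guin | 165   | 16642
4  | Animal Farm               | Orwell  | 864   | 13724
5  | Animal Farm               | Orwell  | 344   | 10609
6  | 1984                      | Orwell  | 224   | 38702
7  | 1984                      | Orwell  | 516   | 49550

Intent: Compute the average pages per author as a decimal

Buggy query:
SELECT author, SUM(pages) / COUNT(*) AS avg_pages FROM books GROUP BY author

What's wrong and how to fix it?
Bug: SUM(pages) and COUNT(*) are both integers; the division truncates the fractional part

Fix: Multiply by 1.0 (or CAST to REAL) to force floating-point division

Corrected query:
SELECT author, SUM(pages) * 1.0 / COUNT(*) AS avg_pages FROM books GROUP BY author

Result:
author  | avg_pages
--------+----------
Le Guin | 282.5    
Orwell  | 513.8    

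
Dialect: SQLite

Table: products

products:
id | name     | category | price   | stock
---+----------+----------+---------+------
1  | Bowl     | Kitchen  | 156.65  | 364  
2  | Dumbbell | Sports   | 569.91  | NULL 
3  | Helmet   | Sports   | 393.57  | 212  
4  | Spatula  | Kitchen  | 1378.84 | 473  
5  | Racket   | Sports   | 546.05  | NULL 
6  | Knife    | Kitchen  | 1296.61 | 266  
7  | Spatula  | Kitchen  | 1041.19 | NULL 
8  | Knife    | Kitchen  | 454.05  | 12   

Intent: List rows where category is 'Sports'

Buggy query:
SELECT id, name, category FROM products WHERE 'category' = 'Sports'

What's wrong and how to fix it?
Bug: Single quotes denote string literals in SQL; the column name is being compared as a constant string

Fix: Remove the quotes around the column name (or use double quotes for an identifier)

Corrected query:
SELECT id, name, category FROM products WHERE category = 'Sports'

Result:
id | name     | category
---+----------+---------
2  | Dumbbell | Sports  
3  | Helmet   | Sports  
5  | Racket   | Sports  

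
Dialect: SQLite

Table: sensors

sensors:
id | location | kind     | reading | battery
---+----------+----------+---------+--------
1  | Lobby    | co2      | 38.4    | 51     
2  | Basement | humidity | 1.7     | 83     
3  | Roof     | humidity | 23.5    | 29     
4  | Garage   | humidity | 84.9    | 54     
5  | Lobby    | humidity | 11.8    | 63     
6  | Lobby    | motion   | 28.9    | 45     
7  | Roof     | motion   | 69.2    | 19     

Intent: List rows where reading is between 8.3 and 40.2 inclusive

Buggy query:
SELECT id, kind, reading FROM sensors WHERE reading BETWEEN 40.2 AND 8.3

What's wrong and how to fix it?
Bug: BETWEEN expects the lower bound first; with 40.2 AND 8.3 the range is empty

Fix: Swap the bounds so the smaller value comes first

Corrected query:
SELECT id, kind, reading FROM sensors WHERE reading BETWEEN 8.3 AND 40.2

Result:
id | kind     | reading
---+----------+--------
1  | co2      | 38.4   
3  | humidity | 23.5   
5  | humidity | 11.8   
6  | motion   | 28.9   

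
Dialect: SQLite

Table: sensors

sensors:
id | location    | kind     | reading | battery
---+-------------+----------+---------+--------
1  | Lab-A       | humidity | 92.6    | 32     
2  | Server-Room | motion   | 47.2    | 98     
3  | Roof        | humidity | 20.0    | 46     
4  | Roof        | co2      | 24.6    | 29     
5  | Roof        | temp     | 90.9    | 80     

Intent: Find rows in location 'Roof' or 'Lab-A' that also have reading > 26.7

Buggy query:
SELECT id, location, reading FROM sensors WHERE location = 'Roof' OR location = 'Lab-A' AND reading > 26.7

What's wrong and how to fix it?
Bug: AND binds tighter than OR, so this parses as location = 'Roof' OR (location = 'Lab-A' AND reading > 26.7)

Fix: Group the OR with parentheses (or use IN), then AND the threshold

Corrected query:
SELECT id, location, reading FROM sensors WHERE (location = 'Roof' OR location = 'Lab-A') AND reading > 26.7

Result:
id | location | reading
---+----------+--------
1  | Lab-A    | 92.6   
5  | Roof     | 90.9   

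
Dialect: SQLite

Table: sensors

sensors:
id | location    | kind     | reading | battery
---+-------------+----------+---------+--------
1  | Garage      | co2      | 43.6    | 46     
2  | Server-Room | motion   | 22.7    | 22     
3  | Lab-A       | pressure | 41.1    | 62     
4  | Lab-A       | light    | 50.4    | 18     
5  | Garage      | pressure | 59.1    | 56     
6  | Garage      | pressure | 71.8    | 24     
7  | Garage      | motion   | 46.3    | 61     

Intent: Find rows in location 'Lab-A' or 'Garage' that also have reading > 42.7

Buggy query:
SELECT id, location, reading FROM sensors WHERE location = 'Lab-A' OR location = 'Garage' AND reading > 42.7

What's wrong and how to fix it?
Bug: AND binds tighter than OR, so this parses as location = 'Lab-A' OR (location = 'Garage' AND reading > 42.7)

Fix: Group the OR with parentheses (or use IN), then AND the threshold

Corrected query:
SELECT id, location, reading FROM sensors WHERE (location = 'Lab-A' OR location = 'Garage') AND reading > 42.7

Result:
id | location | reading
---+----------+--------
1  | Garage   | 43.6   
4  | Lab-A    | 50.4   
5  | Garage   | 59.1   
6  | Garage   | 71.8   
7  | Garage   | 46.3   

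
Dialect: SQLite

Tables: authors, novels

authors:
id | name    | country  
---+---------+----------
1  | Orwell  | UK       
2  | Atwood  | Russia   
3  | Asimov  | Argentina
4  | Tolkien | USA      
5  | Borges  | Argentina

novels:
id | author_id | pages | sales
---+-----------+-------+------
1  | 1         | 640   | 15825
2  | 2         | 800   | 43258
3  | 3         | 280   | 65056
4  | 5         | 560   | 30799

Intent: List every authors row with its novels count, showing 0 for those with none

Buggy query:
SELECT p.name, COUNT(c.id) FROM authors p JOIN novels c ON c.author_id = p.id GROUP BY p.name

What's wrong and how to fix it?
Bug: INNER JOIN drops authors rows that have no matching novels rows

Fix: Use LEFT JOIN so parents without children still appear (COUNT(c.id) gives 0)

Corrected query:
SELECT p.name, COUNT(c.id) FROM authors p LEFT JOIN novels c ON c.author_id = p.id GROUP BY p.name

Result:
name    | COUNT(c.id)
--------+------------
Asimov  | 1          
Atwood  | 1          
Borges  | 1          
Orwell  | 1          
Tolkien | 0          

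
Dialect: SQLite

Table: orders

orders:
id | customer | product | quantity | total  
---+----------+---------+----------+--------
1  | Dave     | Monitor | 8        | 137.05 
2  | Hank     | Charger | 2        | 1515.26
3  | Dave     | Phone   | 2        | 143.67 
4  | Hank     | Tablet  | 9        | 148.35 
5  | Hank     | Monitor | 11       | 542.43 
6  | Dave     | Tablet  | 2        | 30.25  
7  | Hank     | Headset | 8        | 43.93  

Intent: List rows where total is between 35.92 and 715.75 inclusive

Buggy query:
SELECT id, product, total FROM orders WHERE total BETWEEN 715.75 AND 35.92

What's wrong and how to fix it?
Bug: BETWEEN expects the lower bound first; with 715.75 AND 35.92 the range is empty

Fix: Swap the bounds so the smaller value comes first

Corrected query:
SELECT id, product, total FROM orders WHERE total BETWEEN 35.92 AND 715.75

Result:
id | product | total 
---+---------+-------
1  | Monitor | 137.05
3  | Phone   | 143.67
4  | Tablet  | 148.35
5  | Monitor | 542.43
7  | Headset | 43.93 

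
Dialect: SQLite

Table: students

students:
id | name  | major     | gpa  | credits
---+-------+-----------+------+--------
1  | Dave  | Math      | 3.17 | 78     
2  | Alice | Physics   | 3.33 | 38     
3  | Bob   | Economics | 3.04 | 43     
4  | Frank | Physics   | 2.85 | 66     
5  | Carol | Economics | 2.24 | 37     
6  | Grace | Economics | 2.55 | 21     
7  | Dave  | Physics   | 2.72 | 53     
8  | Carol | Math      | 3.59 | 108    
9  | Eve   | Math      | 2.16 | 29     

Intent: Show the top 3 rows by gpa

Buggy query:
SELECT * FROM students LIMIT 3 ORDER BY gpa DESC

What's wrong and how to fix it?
Bug: ORDER BY cannot follow LIMIT; LIMIT is the final clause

Fix: Swap the clauses: ORDER BY first, then LIMIT

Corrected query:
SELECT * FROM students ORDER BY gpa DESC LIMIT 3

Result:
id | name  | major   | gpa  | credits
---+-------+---------+------+--------
8  | Carol | Math    | 3.59 | 108    
2  | Alice | Physics | 3.33 | 38     
1  | Dave  | Math    | 3.17 | 78     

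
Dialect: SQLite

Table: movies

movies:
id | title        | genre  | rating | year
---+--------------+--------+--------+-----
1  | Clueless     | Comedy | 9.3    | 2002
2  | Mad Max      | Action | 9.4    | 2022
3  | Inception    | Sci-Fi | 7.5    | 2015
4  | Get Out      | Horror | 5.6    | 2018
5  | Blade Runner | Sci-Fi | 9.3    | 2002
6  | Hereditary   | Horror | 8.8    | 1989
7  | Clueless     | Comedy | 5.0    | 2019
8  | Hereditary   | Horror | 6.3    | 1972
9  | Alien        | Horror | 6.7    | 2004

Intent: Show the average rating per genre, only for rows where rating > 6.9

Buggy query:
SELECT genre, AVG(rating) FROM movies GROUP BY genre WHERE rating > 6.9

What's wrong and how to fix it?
Bug: WHERE cannot follow GROUP BY

Fix: Place WHERE between FROM and GROUP BY

Corrected query:
SELECT genre, AVG(rating) FROM movies WHERE rating > 6.9 GROUP BY genre

Result:
genre  | AVG(rating)
-------+------------
Action | 9.4        
Comedy | 9.3        
Horror | 8.8        
Sci-Fi | 8.4        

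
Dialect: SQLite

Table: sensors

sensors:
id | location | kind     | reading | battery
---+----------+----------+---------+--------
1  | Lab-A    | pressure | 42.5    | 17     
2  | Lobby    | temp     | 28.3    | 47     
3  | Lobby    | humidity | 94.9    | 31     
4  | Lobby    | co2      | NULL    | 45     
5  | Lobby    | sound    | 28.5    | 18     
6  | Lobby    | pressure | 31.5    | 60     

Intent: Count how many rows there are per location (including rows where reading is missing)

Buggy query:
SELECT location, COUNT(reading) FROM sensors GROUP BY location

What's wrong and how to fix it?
Bug: COUNT(column) counts non-NULL values only; rows with NULL reading aren't counted

Fix: Use COUNT(*) to count all rows regardless of NULL

Corrected query:
SELECT location, COUNT(*) FROM sensors GROUP BY location

Result:
location | COUNT(*)
---------+---------
Lab-A    | 1       
Lobby    | 5       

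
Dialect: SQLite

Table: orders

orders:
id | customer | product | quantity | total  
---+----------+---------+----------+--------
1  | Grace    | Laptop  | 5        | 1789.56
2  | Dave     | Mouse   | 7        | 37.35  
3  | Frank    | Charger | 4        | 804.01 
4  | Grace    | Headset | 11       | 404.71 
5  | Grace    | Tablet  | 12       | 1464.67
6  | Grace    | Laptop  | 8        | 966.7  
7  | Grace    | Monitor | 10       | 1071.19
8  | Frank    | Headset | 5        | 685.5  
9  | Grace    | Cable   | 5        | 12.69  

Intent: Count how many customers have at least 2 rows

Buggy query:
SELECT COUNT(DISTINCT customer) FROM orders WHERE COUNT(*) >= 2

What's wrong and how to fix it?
Bug: COUNT(*) cannot appear in WHERE; the per-group count doesn't exist yet

Fix: Use a subquery that GROUPs and filters with HAVING, then count its rows

Corrected query:
SELECT COUNT(*) FROM (SELECT customer FROM orders GROUP BY customer HAVING COUNT(*) >= 2)

Result:
COUNT(*)
--------
2       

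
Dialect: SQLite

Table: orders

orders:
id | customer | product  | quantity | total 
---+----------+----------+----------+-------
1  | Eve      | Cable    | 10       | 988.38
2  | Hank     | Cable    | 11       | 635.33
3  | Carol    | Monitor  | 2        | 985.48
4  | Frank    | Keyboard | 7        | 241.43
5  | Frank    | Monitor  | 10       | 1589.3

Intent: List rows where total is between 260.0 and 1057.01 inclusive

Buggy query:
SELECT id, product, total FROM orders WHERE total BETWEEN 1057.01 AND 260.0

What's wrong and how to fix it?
Bug: The bounds are reversed; BETWEEN a AND b requires a <= b to match anything

Fix: Swap the bounds so the smaller value comes first

Corrected query:
SELECT id, product, total FROM orders WHERE total BETWEEN 260.0 AND 1057.01

Result:
id | product | total 
---+---------+-------
1  | Cable   | 988.38
2  | Cable   | 635.33
3  | Monitor | 985.48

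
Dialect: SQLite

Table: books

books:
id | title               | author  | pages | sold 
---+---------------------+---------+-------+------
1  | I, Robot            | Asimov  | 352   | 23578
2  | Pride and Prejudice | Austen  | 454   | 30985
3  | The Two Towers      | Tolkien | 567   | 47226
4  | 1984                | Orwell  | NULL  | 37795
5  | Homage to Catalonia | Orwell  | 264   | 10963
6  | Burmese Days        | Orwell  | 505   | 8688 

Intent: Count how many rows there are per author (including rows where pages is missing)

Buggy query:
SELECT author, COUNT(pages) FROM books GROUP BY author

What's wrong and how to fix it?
Bug: COUNT(pages) skips NULLs, so groups with missing pages are undercounted

Fix: Replace COUNT(pages) with COUNT(*)

Corrected query:
SELECT author, COUNT(*) FROM books GROUP BY author

Result:
author  | COUNT(*)
--------+---------
Asimov  | 1       
Austen  | 1       
Orwell  | 3       
Tolkien | 1       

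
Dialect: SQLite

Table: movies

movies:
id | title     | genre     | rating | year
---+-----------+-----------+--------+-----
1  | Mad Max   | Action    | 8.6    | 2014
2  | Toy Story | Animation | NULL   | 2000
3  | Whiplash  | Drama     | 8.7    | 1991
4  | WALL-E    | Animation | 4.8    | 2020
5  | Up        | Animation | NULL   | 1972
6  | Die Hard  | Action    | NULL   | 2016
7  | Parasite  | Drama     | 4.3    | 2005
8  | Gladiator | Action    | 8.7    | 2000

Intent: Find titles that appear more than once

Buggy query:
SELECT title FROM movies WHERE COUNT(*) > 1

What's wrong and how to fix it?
Bug: WHERE can't reference COUNT(*); aggregates are computed after WHERE

Fix: Group first, then use HAVING for the count condition

Corrected query:
SELECT title FROM movies GROUP BY title HAVING COUNT(*) > 1

Result:
(no rows)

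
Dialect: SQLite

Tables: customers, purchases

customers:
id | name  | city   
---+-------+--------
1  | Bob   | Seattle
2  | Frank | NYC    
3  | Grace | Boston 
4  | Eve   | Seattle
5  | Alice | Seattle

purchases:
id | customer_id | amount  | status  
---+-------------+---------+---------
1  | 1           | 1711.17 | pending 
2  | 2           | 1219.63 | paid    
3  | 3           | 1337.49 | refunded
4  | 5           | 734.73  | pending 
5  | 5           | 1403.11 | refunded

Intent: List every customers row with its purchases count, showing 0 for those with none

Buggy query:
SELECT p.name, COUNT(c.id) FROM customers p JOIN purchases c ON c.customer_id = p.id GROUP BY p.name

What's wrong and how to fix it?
Bug: An inner join excludes parents with zero children

Fix: Switch to LEFT JOIN to retain unmatched parent rows

Corrected query:
SELECT p.name, COUNT(c.id) FROM customers p LEFT JOIN purchases c ON c.customer_id = p.id GROUP BY p.name

Result:
name  | COUNT(c.id)
------+------------
Alice | 2          
Bob   | 1          
Eve   | 0          
Frank | 1          
Grace | 1          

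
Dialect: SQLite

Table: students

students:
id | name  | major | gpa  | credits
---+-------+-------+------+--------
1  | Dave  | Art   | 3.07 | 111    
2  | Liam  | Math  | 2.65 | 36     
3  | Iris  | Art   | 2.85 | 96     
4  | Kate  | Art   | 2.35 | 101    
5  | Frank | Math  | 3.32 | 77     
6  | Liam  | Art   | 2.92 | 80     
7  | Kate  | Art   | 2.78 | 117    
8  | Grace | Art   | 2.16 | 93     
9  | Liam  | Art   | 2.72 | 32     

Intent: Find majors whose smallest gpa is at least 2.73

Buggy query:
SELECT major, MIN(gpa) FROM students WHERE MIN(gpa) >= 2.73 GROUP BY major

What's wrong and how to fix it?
Bug: Aggregates like MIN are computed per group after WHERE runs

Fix: Replace WHERE with HAVING after the GROUP BY

Corrected query:
SELECT major, MIN(gpa) FROM students GROUP BY major HAVING MIN(gpa) >= 2.73

Result:
(no rows)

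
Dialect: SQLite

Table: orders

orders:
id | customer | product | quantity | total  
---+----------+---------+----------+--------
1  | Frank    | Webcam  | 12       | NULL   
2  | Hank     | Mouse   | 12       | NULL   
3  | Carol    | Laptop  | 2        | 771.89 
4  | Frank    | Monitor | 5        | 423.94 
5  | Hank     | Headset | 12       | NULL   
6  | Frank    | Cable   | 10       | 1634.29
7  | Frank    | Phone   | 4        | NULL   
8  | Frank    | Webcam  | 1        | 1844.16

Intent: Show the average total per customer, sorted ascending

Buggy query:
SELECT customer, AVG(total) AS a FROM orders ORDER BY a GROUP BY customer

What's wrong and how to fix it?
Bug: GROUP BY must precede ORDER BY

Fix: Reorder: SELECT … FROM … GROUP BY … ORDER BY …

Corrected query:
SELECT customer, AVG(total) AS a FROM orders GROUP BY customer ORDER BY a

Result:
customer | a          
---------+------------
Hank     | NULL       
Carol    | 771.89     
Frank    | 1300.796667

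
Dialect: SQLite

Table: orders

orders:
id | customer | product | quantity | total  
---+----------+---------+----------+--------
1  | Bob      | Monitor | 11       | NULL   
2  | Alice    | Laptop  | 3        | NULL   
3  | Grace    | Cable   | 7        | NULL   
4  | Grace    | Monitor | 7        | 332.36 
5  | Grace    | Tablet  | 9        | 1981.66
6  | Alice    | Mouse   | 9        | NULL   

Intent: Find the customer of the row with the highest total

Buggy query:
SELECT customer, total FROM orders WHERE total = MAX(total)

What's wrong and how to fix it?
Bug: MAX(total) is an aggregate and cannot be used directly in WHERE

Fix: Wrap MAX in a scalar subquery so WHERE compares against a single value

Corrected query:
SELECT customer, total FROM orders WHERE total = (SELECT MAX(total) FROM orders)

Result:
customer | total  
---------+--------
Grace    | 1981.66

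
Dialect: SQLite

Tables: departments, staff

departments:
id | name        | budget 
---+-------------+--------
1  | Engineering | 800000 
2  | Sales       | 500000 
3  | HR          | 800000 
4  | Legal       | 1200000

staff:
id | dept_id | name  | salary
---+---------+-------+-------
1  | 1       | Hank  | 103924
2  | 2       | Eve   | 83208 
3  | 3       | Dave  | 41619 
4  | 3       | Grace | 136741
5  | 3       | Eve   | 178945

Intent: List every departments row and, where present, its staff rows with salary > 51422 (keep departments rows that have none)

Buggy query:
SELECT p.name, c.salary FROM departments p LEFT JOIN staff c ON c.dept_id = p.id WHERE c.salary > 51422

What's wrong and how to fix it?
Bug: Filtering c.salary in WHERE discards the NULL rows produced by LEFT JOIN, turning it into an inner join

Fix: Move the right-table condition into the ON clause so unmatched parents are kept

Corrected query:
SELECT p.name, c.salary FROM departments p LEFT JOIN staff c ON c.dept_id = p.id AND c.salary > 51422

Result:
name        | salary
------------+-------
Engineering | 103924
Sales       | 83208 
HR          | 136741
HR          | 178945
Legal       | NULL  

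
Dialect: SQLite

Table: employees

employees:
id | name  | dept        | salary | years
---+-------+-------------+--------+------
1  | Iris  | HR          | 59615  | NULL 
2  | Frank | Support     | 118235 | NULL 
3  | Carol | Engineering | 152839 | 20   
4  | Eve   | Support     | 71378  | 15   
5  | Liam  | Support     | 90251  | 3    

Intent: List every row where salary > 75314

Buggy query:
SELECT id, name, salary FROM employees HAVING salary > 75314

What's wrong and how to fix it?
Bug: HAVING filters the output of aggregation, but this query has no GROUP BY and no aggregate functions, so SQLite rejects it (HAVING clause on a non-aggregate query); the condition here is per row

Fix: Use WHERE for row-level filtering

Corrected query:
SELECT id, name, salary FROM employees WHERE salary > 75314

Result:
id | name  | salary
---+-------+-------
2  | Frank | 118235
3  | Carol | 152839
5  | Liam  | 90251 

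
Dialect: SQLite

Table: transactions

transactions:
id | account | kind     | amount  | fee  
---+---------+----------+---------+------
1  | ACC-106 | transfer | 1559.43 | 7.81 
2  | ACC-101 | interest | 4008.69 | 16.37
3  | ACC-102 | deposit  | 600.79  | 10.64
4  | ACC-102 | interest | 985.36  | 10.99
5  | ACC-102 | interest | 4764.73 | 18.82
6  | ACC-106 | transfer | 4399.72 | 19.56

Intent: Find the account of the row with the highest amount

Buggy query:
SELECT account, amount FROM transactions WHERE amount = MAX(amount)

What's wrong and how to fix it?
Bug: MAX(amount) is an aggregate and cannot be used directly in WHERE

Fix: Wrap MAX in a scalar subquery so WHERE compares against a single value

Corrected query:
SELECT account, amount FROM transactions WHERE amount = (SELECT MAX(amount) FROM transactions)

Result:
account | amount 
--------+--------
ACC-102 | 4764.73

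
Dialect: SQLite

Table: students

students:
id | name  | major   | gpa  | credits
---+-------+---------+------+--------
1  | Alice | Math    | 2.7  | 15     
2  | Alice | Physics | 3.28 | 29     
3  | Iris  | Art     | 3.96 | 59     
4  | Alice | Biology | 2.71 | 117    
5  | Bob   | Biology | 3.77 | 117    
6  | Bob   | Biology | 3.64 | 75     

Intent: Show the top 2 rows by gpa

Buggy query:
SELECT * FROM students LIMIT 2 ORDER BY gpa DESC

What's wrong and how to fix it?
Bug: ORDER BY cannot follow LIMIT; LIMIT is the final clause

Fix: Sort with ORDER BY, then apply LIMIT

Corrected query:
SELECT * FROM students ORDER BY gpa DESC LIMIT 2

Result:
id | name | major   | gpa  | credits
---+------+---------+------+--------
3  | Iris | Art     | 3.96 | 59     
5  | Bob  | Biology | 3.77 | 117    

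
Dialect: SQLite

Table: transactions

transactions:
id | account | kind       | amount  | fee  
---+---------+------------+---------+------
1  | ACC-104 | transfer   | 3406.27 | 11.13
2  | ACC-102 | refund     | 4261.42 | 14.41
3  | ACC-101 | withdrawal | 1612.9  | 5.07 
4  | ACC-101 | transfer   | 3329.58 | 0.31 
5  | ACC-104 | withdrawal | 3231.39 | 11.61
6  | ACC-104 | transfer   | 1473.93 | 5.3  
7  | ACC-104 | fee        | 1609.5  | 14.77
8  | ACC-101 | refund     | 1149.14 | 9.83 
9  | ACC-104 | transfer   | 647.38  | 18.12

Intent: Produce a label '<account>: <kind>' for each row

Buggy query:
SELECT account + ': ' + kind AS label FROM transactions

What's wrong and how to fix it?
Bug: SQLite uses || for string concatenation; + coerces text to numbers (yielding 0)

Fix: Use the || operator for string concatenation

Corrected query:
SELECT account || ': ' || kind AS label FROM transactions

Result:
label              
-------------------
ACC-104: transfer  
ACC-102: refund    
ACC-101: withdrawal
ACC-101: transfer  
ACC-104: withdrawal
ACC-104: transfer  
ACC-104: fee       
ACC-101: refund    
ACC-104: transfer  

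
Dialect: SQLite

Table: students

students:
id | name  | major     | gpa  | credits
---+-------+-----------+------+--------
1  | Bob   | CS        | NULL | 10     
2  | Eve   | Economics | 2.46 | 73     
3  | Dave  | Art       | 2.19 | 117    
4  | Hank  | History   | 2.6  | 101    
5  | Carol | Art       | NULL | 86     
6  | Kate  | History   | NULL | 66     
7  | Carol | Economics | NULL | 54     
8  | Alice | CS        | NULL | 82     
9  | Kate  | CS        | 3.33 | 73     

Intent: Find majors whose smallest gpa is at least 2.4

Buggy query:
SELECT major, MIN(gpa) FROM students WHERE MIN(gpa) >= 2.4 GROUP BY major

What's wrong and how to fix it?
Bug: Aggregates like MIN are computed per group after WHERE runs

Fix: Use HAVING for the per-group MIN condition

Corrected query:
SELECT major, MIN(gpa) FROM students GROUP BY major HAVING MIN(gpa) >= 2.4

Result:
major     | MIN(gpa)
----------+---------
CS        | 3.33    
Economics | 2.46    
History   | 2.6     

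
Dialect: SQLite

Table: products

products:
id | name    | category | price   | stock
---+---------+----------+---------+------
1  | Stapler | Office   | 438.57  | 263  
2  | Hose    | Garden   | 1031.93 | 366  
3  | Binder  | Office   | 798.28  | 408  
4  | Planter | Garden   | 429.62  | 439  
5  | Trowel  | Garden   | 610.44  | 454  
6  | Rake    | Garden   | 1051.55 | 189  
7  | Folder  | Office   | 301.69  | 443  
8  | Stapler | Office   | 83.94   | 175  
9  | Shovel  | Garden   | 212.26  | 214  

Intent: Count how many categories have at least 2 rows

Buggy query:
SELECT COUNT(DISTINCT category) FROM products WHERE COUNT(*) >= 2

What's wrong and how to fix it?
Bug: COUNT(*) cannot appear in WHERE; the per-group count doesn't exist yet

Fix: Group first with HAVING COUNT(*) >= 2, then COUNT the resulting groups

Corrected query:
SELECT COUNT(*) FROM (SELECT category FROM products GROUP BY category HAVING COUNT(*) >= 2)

Result:
COUNT(*)
--------
2       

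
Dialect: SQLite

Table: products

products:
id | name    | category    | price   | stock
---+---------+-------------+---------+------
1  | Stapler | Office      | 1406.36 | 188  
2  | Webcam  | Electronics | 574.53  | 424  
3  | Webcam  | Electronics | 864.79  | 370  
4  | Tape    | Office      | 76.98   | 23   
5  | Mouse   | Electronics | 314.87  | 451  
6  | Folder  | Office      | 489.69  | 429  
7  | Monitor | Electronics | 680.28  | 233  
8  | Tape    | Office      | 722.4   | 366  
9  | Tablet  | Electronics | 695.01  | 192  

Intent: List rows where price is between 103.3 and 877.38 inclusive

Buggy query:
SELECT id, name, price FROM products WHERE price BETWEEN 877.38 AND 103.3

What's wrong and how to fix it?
Bug: The bounds are reversed; BETWEEN a AND b requires a <= b to match anything

Fix: Write BETWEEN 103.3 AND 877.38

Corrected query:
SELECT id, name, price FROM products WHERE price BETWEEN 103.3 AND 877.38

Result:
id | name    | price 
---+---------+-------
2  | Webcam  | 574.53
3  | Webcam  | 864.79
5  | Mouse   | 314.87
6  | Folder  | 489.69
7  | Monitor | 680.28
8  | Tape    | 722.4 
9  | Tablet  | 695.01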